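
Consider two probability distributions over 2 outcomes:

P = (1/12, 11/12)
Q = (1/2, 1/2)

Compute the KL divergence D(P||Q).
D(P||Q) = Σ P(i) log₂(P(i)/Q(i))
  i=0: (1/12) × log₂((1/12)/(1/2)) = (1/12) × log₂(1/6) = -0.2154
  i=1: (11/12) × log₂((11/12)/(1/2)) = (11/12) × log₂(11/6) = 0.8016
D(P||Q) = -0.2154 + 0.8016
  = 0.5862 bits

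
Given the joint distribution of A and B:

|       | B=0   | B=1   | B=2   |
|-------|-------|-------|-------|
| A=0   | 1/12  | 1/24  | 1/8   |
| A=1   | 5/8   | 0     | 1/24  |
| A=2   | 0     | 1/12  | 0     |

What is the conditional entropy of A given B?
Marginal P(B) (column sums):
  P(B=0) = 1/12 + 5/8 + 0 = 17/24
  P(B=1) = 1/24 + 0 + 1/12 = 1/8
  P(B=2) = 1/8 + 1/24 + 0 = 1/6

H(A|B) = -Σ P(A,B)·log₂ P(A|B), where P(A|B) = P(A,B) / P(B)
  (cells with P(A,B) = 0 contribute 0)
  (A=0,B=0): P(A|B) = (1/12)/(17/24) = 2/17;  -(1/12)·log₂(2/17) = 0.2573
  (A=0,B=1): P(A|B) = (1/24)/(1/8) = 1/3;  -(1/24)·log₂(1/3) = 0.0660
  (A=0,B=2): P(A|B) = (1/8)/(1/6) = 3/4;  -(1/8)·log₂(3/4) = 0.0519
  (A=1,B=0): P(A|B) = (5/8)/(17/24) = 15/17;  -(5/8)·log₂(15/17) = 0.1129
  (A=1,B=2): P(A|B) = (1/24)/(1/6) = 1/4;  -(1/24)·log₂(1/4) = 0.0833
  (A=2,B=1): P(A|B) = (1/12)/(1/8) = 2/3;  -(1/12)·log₂(2/3) = 0.0487
H(A|B) = 0.2573 + 0.0660 + 0.0519 + 0.1129 + 0.0833 + 0.0487
  = 0.6201 bits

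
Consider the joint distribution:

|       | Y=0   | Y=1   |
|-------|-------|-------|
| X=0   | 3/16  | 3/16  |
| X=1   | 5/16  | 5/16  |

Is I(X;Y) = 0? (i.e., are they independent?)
Marginal P(X) (row sums):
  P(X=0) = 3/16 + 3/16 = 3/8
  P(X=1) = 5/16 + 5/16 = 5/8
Marginal P(Y) (column sums):
  P(Y=0) = 3/16 + 5/16 = 1/2
  P(Y=1) = 3/16 + 5/16 = 1/2

X and Y are independent iff P(X=i,Y=j) = P(X=i)·P(Y=j) for every cell.
  P(X=0)·P(Y=0) = 3/8 × 1/2 = 3/16 = P(X=0,Y=0) ✓
  P(X=0)·P(Y=1) = 3/8 × 1/2 = 3/16 = P(X=0,Y=1) ✓
  P(X=1)·P(Y=0) = 5/8 × 1/2 = 5/16 = P(X=1,Y=0) ✓
  P(X=1)·P(Y=1) = 5/8 × 1/2 = 5/16 = P(X=1,Y=1) ✓

Yes, X and Y are independent: every cell factors, so I(X;Y) = 0 bits.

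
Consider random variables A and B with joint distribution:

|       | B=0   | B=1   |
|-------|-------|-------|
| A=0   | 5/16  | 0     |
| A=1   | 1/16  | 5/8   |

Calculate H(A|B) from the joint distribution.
Marginal P(B) (column sums):
  P(B=0) = 5/16 + 1/16 = 3/8
  P(B=1) = 0 + 5/8 = 5/8

H(A|B) = -Σ P(A,B)·log₂ P(A|B), where P(A|B) = P(A,B) / P(B)
  (cells with P(A,B) = 0 contribute 0)
  (A=0,B=0): P(A|B) = (5/16)/(3/8) = 5/6;  -(5/16)·log₂(5/6) = 0.0822
  (A=1,B=0): P(A|B) = (1/16)/(3/8) = 1/6;  -(1/16)·log₂(1/6) = 0.1616
  (A=1,B=1): P(A|B) = (5/8)/(5/8) = 1;  -(5/8)·log₂(1) = 0.0000
H(A|B) = 0.0822 + 0.1616 + 0.0000
  = 0.2438 bits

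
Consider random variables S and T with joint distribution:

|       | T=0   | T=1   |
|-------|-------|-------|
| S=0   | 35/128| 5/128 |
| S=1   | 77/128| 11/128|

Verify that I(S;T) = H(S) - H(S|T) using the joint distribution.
Left side, from I(S;T) = H(S) + H(T) - H(S,T):
Marginal P(S) (row sums):
  P(S=0) = 35/128 + 5/128 = 5/16
  P(S=1) = 77/128 + 11/128 = 11/16
Marginal P(T) (column sums):
  P(T=0) = 35/128 + 77/128 = 7/8
  P(T=1) = 5/128 + 11/128 = 1/8

H(S) = -[(5/16)·log₂(5/16) + (11/16)·log₂(11/16)]
  = 0.5244 + 0.3716
  = 0.8960 bits
H(T) = -[(7/8)·log₂(7/8) + (1/8)·log₂(1/8)]
  = 0.1686 + 0.3750
  = 0.5436 bits
H(S,T) = -[(35/128)·log₂(35/128) + (5/128)·log₂(5/128) + (77/128)·log₂(77/128) + (11/128)·log₂(11/128)]
  = 0.5115 + 0.1827 + 0.4411 + 0.3043
  = 1.4396 bits

I(S;T) = H(S) + H(T) - H(S,T)
  = 0.8960 + 0.5436 - 1.4396
  = 0.0000 bits

Right side, with H(S|T) computed directly from the conditional probabilities:
H(S|T) = -Σ P(S,T)·log₂ P(S|T), where P(S|T) = P(S,T) / P(T)
  (S=0,T=0): P(S|T) = (35/128)/(7/8) = 5/16;  -(35/128)·log₂(5/16) = 0.4588
  (S=0,T=1): P(S|T) = (5/128)/(1/8) = 5/16;  -(5/128)·log₂(5/16) = 0.0655
  (S=1,T=0): P(S|T) = (77/128)/(7/8) = 11/16;  -(77/128)·log₂(11/16) = 0.3252
  (S=1,T=1): P(S|T) = (11/128)/(1/8) = 11/16;  -(11/128)·log₂(11/16) = 0.0465
H(S|T) = 0.4588 + 0.0655 + 0.3252 + 0.0465
  = 0.8960 bits
H(S) - H(S|T) = 0.8960 - 0.8960 = 0.0000 bits

Both sides equal 0.0000 bits, so I(S;T) = H(S) - H(S|T) ✓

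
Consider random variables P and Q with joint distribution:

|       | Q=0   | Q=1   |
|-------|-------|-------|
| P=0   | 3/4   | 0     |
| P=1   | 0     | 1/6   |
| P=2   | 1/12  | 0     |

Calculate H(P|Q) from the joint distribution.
Marginal P(Q) (column sums):
  P(Q=0) = 3/4 + 0 + 1/12 = 5/6
  P(Q=1) = 0 + 1/6 + 0 = 1/6

H(P|Q) = -Σ P(P,Q)·log₂ P(P|Q), where P(P|Q) = P(P,Q) / P(Q)
  (cells with P(P,Q) = 0 contribute 0)
  (P=0,Q=0): P(P|Q) = (3/4)/(5/6) = 9/10;  -(3/4)·log₂(9/10) = 0.1140
  (P=1,Q=1): P(P|Q) = (1/6)/(1/6) = 1;  -(1/6)·log₂(1) = 0.0000
  (P=2,Q=0): P(P|Q) = (1/12)/(5/6) = 1/10;  -(1/12)·log₂(1/10) = 0.2768
H(P|Q) = 0.1140 + 0.0000 + 0.2768
  = 0.3908 bits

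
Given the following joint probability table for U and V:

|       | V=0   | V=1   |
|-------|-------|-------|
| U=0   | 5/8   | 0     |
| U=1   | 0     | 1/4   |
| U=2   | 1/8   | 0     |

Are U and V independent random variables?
Marginal P(U) (row sums):
  P(U=0) = 5/8 + 0 = 5/8
  P(U=1) = 0 + 1/4 = 1/4
  P(U=2) = 1/8 + 0 = 1/8
Marginal P(V) (column sums):
  P(V=0) = 5/8 + 0 + 1/8 = 3/4
  P(V=1) = 0 + 1/4 + 0 = 1/4

U and V are independent iff P(U=i,V=j) = P(U=i)·P(V=j) for every cell.
  P(U=0)·P(V=0) = 5/8 × 3/4 = 15/32, but P(U=0,V=0) = 5/8 ✗

No, U and V are not independent. Quantitatively, I(U;V) > 0:

H(U) = -[(5/8)·log₂(5/8) + (1/4)·log₂(1/4) + (1/8)·log₂(1/8)]
  = 0.4238 + 0.5000 + 0.3750
  = 1.2988 bits
H(V) = -[(3/4)·log₂(3/4) + (1/4)·log₂(1/4)]
  = 0.3113 + 0.5000
  = 0.8113 bits
H(U,V) = -[(5/8)·log₂(5/8) + (1/4)·log₂(1/4) + (1/8)·log₂(1/8)]
  = 0.4238 + 0.5000 + 0.3750
  = 1.2988 bits
I(U;V) = H(U) + H(V) - H(U,V) = 1.2988 + 0.8113 - 1.2988 = 0.8113 bits > 0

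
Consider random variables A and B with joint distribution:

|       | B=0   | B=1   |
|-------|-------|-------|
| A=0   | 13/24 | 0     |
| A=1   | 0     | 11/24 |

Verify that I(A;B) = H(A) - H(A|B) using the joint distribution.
Left side, from I(A;B) = H(A) + H(B) - H(A,B):
Marginal P(A) (row sums):
  P(A=0) = 13/24 + 0 = 13/24
  P(A=1) = 0 + 11/24 = 11/24
Marginal P(B) (column sums):
  P(B=0) = 13/24 + 0 = 13/24
  P(B=1) = 0 + 11/24 = 11/24

H(A) = -[(13/24)·log₂(13/24) + (11/24)·log₂(11/24)]
  = 0.4791 + 0.5159
  = 0.9950 bits
H(B) = -[(13/24)·log₂(13/24) + (11/24)·log₂(11/24)]
  = 0.4791 + 0.5159
  = 0.9950 bits
H(A,B) = -[(13/24)·log₂(13/24) + (11/24)·log₂(11/24)]
  = 0.4791 + 0.5159
  = 0.9950 bits

I(A;B) = H(A) + H(B) - H(A,B)
  = 0.9950 + 0.9950 - 0.9950
  = 0.9950 bits

Right side, with H(A|B) computed directly from the conditional probabilities:
H(A|B) = -Σ P(A,B)·log₂ P(A|B), where P(A|B) = P(A,B) / P(B)
  (cells with P(A,B) = 0 contribute 0)
  (A=0,B=0): P(A|B) = (13/24)/(13/24) = 1;  -(13/24)·log₂(1) = 0.0000
  (A=1,B=1): P(A|B) = (11/24)/(11/24) = 1;  -(11/24)·log₂(1) = 0.0000
H(A|B) = 0.0000 + 0.0000
  = 0.0000 bits
H(A) - H(A|B) = 0.9950 - 0.0000 = 0.9950 bits

Both sides equal 0.9950 bits, so I(A;B) = H(A) - H(A|B) ✓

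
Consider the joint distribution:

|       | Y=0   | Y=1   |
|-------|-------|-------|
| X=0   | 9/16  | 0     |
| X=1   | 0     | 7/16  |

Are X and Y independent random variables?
Marginal P(X) (row sums):
  P(X=0) = 9/16 + 0 = 9/16
  P(X=1) = 0 + 7/16 = 7/16
Marginal P(Y) (column sums):
  P(Y=0) = 9/16 + 0 = 9/16
  P(Y=1) = 0 + 7/16 = 7/16

X and Y are independent iff P(X=i,Y=j) = P(X=i)·P(Y=j) for every cell.
  P(X=0)·P(Y=0) = 9/16 × 9/16 = 81/256, but P(X=0,Y=0) = 9/16 ✗

No, X and Y are not independent. Quantitatively, I(X;Y) > 0:

H(X) = -[(9/16)·log₂(9/16) + (7/16)·log₂(7/16)]
  = 0.4669 + 0.5218
  = 0.9887 bits
H(Y) = -[(9/16)·log₂(9/16) + (7/16)·log₂(7/16)]
  = 0.4669 + 0.5218
  = 0.9887 bits
H(X,Y) = -[(9/16)·log₂(9/16) + (7/16)·log₂(7/16)]
  = 0.4669 + 0.5218
  = 0.9887 bits
I(X;Y) = H(X) + H(Y) - H(X,Y) = 0.9887 + 0.9887 - 0.9887 = 0.9887 bits > 0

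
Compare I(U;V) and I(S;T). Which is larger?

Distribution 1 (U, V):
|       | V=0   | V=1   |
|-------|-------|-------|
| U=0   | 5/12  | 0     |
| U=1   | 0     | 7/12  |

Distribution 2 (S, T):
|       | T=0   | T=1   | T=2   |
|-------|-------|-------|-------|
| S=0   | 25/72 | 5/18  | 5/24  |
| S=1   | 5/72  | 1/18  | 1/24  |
Distribution 1 (U, V):
Marginal P(U) (row sums):
  P(U=0) = 5/12 + 0 = 5/12
  P(U=1) = 0 + 7/12 = 7/12
Marginal P(V) (column sums):
  P(V=0) = 5/12 + 0 = 5/12
  P(V=1) = 0 + 7/12 = 7/12

H(U) = -[(5/12)·log₂(5/12) + (7/12)·log₂(7/12)]
  = 0.5263 + 0.4536
  = 0.9799 bits
H(V) = -[(5/12)·log₂(5/12) + (7/12)·log₂(7/12)]
  = 0.5263 + 0.4536
  = 0.9799 bits
H(U,V) = -[(5/12)·log₂(5/12) + (7/12)·log₂(7/12)]
  = 0.5263 + 0.4536
  = 0.9799 bits

I(U;V) = H(U) + H(V) - H(U,V)
  = 0.9799 + 0.9799 - 0.9799
  = 0.9799 bits

Distribution 2 (S, T):
Marginal P(S) (row sums):
  P(S=0) = 25/72 + 5/18 + 5/24 = 5/6
  P(S=1) = 5/72 + 1/18 + 1/24 = 1/6
Marginal P(T) (column sums):
  P(T=0) = 25/72 + 5/72 = 5/12
  P(T=1) = 5/18 + 1/18 = 1/3
  P(T=2) = 5/24 + 1/24 = 1/4

H(S) = -[(5/6)·log₂(5/6) + (1/6)·log₂(1/6)]
  = 0.2192 + 0.4308
  = 0.6500 bits
H(T) = -[(5/12)·log₂(5/12) + (1/3)·log₂(1/3) + (1/4)·log₂(1/4)]
  = 0.5263 + 0.5283 + 0.5000
  = 1.5546 bits
H(S,T) = -[(25/72)·log₂(25/72) + (5/18)·log₂(5/18) + (5/24)·log₂(5/24) + (5/72)·log₂(5/72) + (1/18)·log₂(1/18) + (1/24)·log₂(1/24)]
  = 0.5299 + 0.5133 + 0.4715 + 0.2672 + 0.2317 + 0.1910
  = 2.2046 bits

I(S;T) = H(S) + H(T) - H(S,T)
  = 0.6500 + 1.5546 - 2.2046
  = 0.0000 bits

I(U;V) = 0.9799 bits > I(S;T) = 0.0000 bits, so (U, V) has the higher mutual information (stronger dependence).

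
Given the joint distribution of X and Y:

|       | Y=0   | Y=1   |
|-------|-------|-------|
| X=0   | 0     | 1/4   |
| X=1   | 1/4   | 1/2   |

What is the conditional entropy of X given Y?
Marginal P(Y) (column sums):
  P(Y=0) = 0 + 1/4 = 1/4
  P(Y=1) = 1/4 + 1/2 = 3/4

H(X|Y) = -Σ P(X,Y)·log₂ P(X|Y), where P(X|Y) = P(X,Y) / P(Y)
  (cells with P(X,Y) = 0 contribute 0)
  (X=0,Y=1): P(X|Y) = (1/4)/(3/4) = 1/3;  -(1/4)·log₂(1/3) = 0.3962
  (X=1,Y=0): P(X|Y) = (1/4)/(1/4) = 1;  -(1/4)·log₂(1) = 0.0000
  (X=1,Y=1): P(X|Y) = (1/2)/(3/4) = 2/3;  -(1/2)·log₂(2/3) = 0.2925
H(X|Y) = 0.3962 + 0.0000 + 0.2925
  = 0.6887 bits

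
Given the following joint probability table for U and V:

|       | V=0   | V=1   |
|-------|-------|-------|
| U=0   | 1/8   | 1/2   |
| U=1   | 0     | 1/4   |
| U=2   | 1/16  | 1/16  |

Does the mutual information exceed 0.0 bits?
Marginal P(U) (row sums):
  P(U=0) = 1/8 + 1/2 = 5/8
  P(U=1) = 0 + 1/4 = 1/4
  P(U=2) = 1/16 + 1/16 = 1/8
Marginal P(V) (column sums):
  P(V=0) = 1/8 + 0 + 1/16 = 3/16
  P(V=1) = 1/2 + 1/4 + 1/16 = 13/16

H(U) = -[(5/8)·log₂(5/8) + (1/4)·log₂(1/4) + (1/8)·log₂(1/8)]
  = 0.4238 + 0.5000 + 0.3750
  = 1.2988 bits
H(V) = -[(3/16)·log₂(3/16) + (13/16)·log₂(13/16)]
  = 0.4528 + 0.2434
  = 0.6962 bits
H(U,V) = -[(1/8)·log₂(1/8) + (1/2)·log₂(1/2) + (1/4)·log₂(1/4) + (1/16)·log₂(1/16) + (1/16)·log₂(1/16)]
  = 0.3750 + 0.5000 + 0.5000 + 0.2500 + 0.2500
  = 1.8750 bits

I(U;V) = H(U) + H(V) - H(U,V)
  = 1.2988 + 0.6962 - 1.8750
  = 0.1200 bits

Yes. I(U;V) = 0.1200 bits, which is > 0.0 bits.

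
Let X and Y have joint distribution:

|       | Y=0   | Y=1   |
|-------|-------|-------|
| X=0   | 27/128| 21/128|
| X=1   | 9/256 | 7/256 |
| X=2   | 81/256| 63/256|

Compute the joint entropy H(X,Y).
H(X,Y) = -Σ P(X,Y) log₂ P(X,Y), summed over the non-zero cells:
H(X,Y) = -[(27/128)·log₂(27/128) + (21/128)·log₂(21/128) + (9/256)·log₂(9/256) + (7/256)·log₂(7/256) + (81/256)·log₂(81/256) + (63/256)·log₂(63/256)]
  = 0.4736 + 0.4278 + 0.1698 + 0.1420 + 0.5253 + 0.4978
  = 2.2363 bits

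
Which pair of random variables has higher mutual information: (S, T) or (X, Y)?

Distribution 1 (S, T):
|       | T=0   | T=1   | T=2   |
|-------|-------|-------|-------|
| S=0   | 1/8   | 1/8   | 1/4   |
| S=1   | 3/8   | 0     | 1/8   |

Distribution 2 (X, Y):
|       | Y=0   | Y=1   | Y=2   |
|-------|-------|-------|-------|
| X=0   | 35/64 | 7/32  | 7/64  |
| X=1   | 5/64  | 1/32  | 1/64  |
Distribution 1 (S, T):
Marginal P(S) (row sums):
  P(S=0) = 1/8 + 1/8 + 1/4 = 1/2
  P(S=1) = 3/8 + 0 + 1/8 = 1/2
Marginal P(T) (column sums):
  P(T=0) = 1/8 + 3/8 = 1/2
  P(T=1) = 1/8 + 0 = 1/8
  P(T=2) = 1/4 + 1/8 = 3/8

H(S) = -[(1/2)·log₂(1/2) + (1/2)·log₂(1/2)]
  = 0.5000 + 0.5000
  = 1.0000 bits
H(T) = -[(1/2)·log₂(1/2) + (1/8)·log₂(1/8) + (3/8)·log₂(3/8)]
  = 0.5000 + 0.3750 + 0.5306
  = 1.4056 bits
H(S,T) = -[(1/8)·log₂(1/8) + (1/8)·log₂(1/8) + (1/4)·log₂(1/4) + (3/8)·log₂(3/8) + (1/8)·log₂(1/8)]
  = 0.3750 + 0.3750 + 0.5000 + 0.5306 + 0.3750
  = 2.1556 bits

I(S;T) = H(S) + H(T) - H(S,T)
  = 1.0000 + 1.4056 - 2.1556
  = 0.2500 bits

Distribution 2 (X, Y):
Marginal P(X) (row sums):
  P(X=0) = 35/64 + 7/32 + 7/64 = 7/8
  P(X=1) = 5/64 + 1/32 + 1/64 = 1/8
Marginal P(Y) (column sums):
  P(Y=0) = 35/64 + 5/64 = 5/8
  P(Y=1) = 7/32 + 1/32 = 1/4
  P(Y=2) = 7/64 + 1/64 = 1/8

H(X) = -[(7/8)·log₂(7/8) + (1/8)·log₂(1/8)]
  = 0.1686 + 0.3750
  = 0.5436 bits
H(Y) = -[(5/8)·log₂(5/8) + (1/4)·log₂(1/4) + (1/8)·log₂(1/8)]
  = 0.4238 + 0.5000 + 0.3750
  = 1.2988 bits
H(X,Y) = -[(35/64)·log₂(35/64) + (7/32)·log₂(7/32) + (7/64)·log₂(7/64) + (5/64)·log₂(5/64) + (1/32)·log₂(1/32) + (1/64)·log₂(1/64)]
  = 0.4762 + 0.4796 + 0.3492 + 0.2873 + 0.1563 + 0.0938
  = 1.8424 bits

I(X;Y) = H(X) + H(Y) - H(X,Y)
  = 0.5436 + 1.2988 - 1.8424
  = 0.0000 bits

I(S;T) = 0.2500 bits > I(X;Y) = 0.0000 bits, so (S, T) has the higher mutual information (stronger dependence).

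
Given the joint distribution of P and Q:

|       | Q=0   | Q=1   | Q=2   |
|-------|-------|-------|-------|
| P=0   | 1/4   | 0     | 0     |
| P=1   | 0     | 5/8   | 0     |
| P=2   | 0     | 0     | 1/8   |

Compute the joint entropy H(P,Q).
H(P,Q) = -Σ P(P,Q) log₂ P(P,Q), summed over the non-zero cells:
H(P,Q) = -[(1/4)·log₂(1/4) + (5/8)·log₂(5/8) + (1/8)·log₂(1/8)]
  = 0.5000 + 0.4238 + 0.3750
  = 1.2988 bits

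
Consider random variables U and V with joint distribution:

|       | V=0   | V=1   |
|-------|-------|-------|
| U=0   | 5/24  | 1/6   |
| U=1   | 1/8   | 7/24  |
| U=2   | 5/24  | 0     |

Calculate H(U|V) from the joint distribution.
Marginal P(V) (column sums):
  P(V=0) = 5/24 + 1/8 + 5/24 = 13/24
  P(V=1) = 1/6 + 7/24 + 0 = 11/24

H(U|V) = -Σ P(U,V)·log₂ P(U|V), where P(U|V) = P(U,V) / P(V)
  (cells with P(U,V) = 0 contribute 0)
  (U=0,V=0): P(U|V) = (5/24)/(13/24) = 5/13;  -(5/24)·log₂(5/13) = 0.2872
  (U=0,V=1): P(U|V) = (1/6)/(11/24) = 4/11;  -(1/6)·log₂(4/11) = 0.2432
  (U=1,V=0): P(U|V) = (1/8)/(13/24) = 3/13;  -(1/8)·log₂(3/13) = 0.2644
  (U=1,V=1): P(U|V) = (7/24)/(11/24) = 7/11;  -(7/24)·log₂(7/11) = 0.1902
  (U=2,V=0): P(U|V) = (5/24)/(13/24) = 5/13;  -(5/24)·log₂(5/13) = 0.2872
H(U|V) = 0.2872 + 0.2432 + 0.2644 + 0.1902 + 0.2872
  = 1.2722 bits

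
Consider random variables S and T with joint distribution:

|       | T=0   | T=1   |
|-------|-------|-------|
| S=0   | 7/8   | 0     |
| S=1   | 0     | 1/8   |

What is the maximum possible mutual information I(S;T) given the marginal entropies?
The upper bound on mutual information is I(S;T) ≤ min(H(S), H(T)).

Marginal P(S) (row sums):
  P(S=0) = 7/8 + 0 = 7/8
  P(S=1) = 0 + 1/8 = 1/8
Marginal P(T) (column sums):
  P(T=0) = 7/8 + 0 = 7/8
  P(T=1) = 0 + 1/8 = 1/8

H(S) = -[(7/8)·log₂(7/8) + (1/8)·log₂(1/8)]
  = 0.1686 + 0.3750
  = 0.5436 bits
H(T) = -[(7/8)·log₂(7/8) + (1/8)·log₂(1/8)]
  = 0.1686 + 0.3750
  = 0.5436 bits

Maximum possible I(S;T) = min(0.5436, 0.5436) = 0.5436 bits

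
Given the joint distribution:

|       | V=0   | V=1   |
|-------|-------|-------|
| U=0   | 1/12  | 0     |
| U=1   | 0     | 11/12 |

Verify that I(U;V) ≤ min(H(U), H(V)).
Marginal P(U) (row sums):
  P(U=0) = 1/12 + 0 = 1/12
  P(U=1) = 0 + 11/12 = 11/12
Marginal P(V) (column sums):
  P(V=0) = 1/12 + 0 = 1/12
  P(V=1) = 0 + 11/12 = 11/12

H(U) = -[(1/12)·log₂(1/12) + (11/12)·log₂(11/12)]
  = 0.2987 + 0.1151
  = 0.4138 bits
H(V) = -[(1/12)·log₂(1/12) + (11/12)·log₂(11/12)]
  = 0.2987 + 0.1151
  = 0.4138 bits
H(U,V) = -[(1/12)·log₂(1/12) + (11/12)·log₂(11/12)]
  = 0.2987 + 0.1151
  = 0.4138 bits

I(U;V) = H(U) + H(V) - H(U,V)
  = 0.4138 + 0.4138 - 0.4138
  = 0.4138 bits

min(H(U), H(V)) = min(0.4138, 0.4138) = 0.4138 bits
Since 0.4138 ≤ 0.4138, the bound is satisfied ✓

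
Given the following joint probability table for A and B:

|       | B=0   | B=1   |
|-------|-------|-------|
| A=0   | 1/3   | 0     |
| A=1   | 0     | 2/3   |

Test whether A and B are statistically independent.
Marginal P(A) (row sums):
  P(A=0) = 1/3 + 0 = 1/3
  P(A=1) = 0 + 2/3 = 2/3
Marginal P(B) (column sums):
  P(B=0) = 1/3 + 0 = 1/3
  P(B=1) = 0 + 2/3 = 2/3

A and B are independent iff P(A=i,B=j) = P(A=i)·P(B=j) for every cell.
  P(A=0)·P(B=0) = 1/3 × 1/3 = 1/9, but P(A=0,B=0) = 1/3 ✗

No, A and B are not independent. Quantitatively, I(A;B) > 0:

H(A) = -[(1/3)·log₂(1/3) + (2/3)·log₂(2/3)]
  = 0.5283 + 0.3900
  = 0.9183 bits
H(B) = -[(1/3)·log₂(1/3) + (2/3)·log₂(2/3)]
  = 0.5283 + 0.3900
  = 0.9183 bits
H(A,B) = -[(1/3)·log₂(1/3) + (2/3)·log₂(2/3)]
  = 0.5283 + 0.3900
  = 0.9183 bits
I(A;B) = H(A) + H(B) - H(A,B) = 0.9183 + 0.9183 - 0.9183 = 0.9183 bits > 0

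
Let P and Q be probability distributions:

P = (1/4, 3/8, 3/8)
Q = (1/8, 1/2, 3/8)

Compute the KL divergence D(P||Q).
D(P||Q) = Σ P(i) log₂(P(i)/Q(i))
  i=0: (1/4) × log₂((1/4)/(1/8)) = (1/4) × log₂(2) = 0.2500
  i=1: (3/8) × log₂((3/8)/(1/2)) = (3/8) × log₂(3/4) = -0.1556
  i=2: (3/8) × log₂((3/8)/(3/8)) = (3/8) × log₂(1) = 0.0000
D(P||Q) = 0.2500 - 0.1556 + 0.0000
  = 0.0944 bits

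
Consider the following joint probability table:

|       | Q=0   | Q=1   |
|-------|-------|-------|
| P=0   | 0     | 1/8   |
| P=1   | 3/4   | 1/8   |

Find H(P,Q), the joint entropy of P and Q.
H(P,Q) = -Σ P(P,Q) log₂ P(P,Q), summed over the non-zero cells:
H(P,Q) = -[(1/8)·log₂(1/8) + (3/4)·log₂(3/4) + (1/8)·log₂(1/8)]
  = 0.3750 + 0.3113 + 0.3750
  = 1.0613 bits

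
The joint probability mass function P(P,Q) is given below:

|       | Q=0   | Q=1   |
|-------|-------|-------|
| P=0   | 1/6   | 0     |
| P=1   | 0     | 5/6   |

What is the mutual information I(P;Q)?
Marginal P(P) (row sums):
  P(P=0) = 1/6 + 0 = 1/6
  P(P=1) = 0 + 5/6 = 5/6
Marginal P(Q) (column sums):
  P(Q=0) = 1/6 + 0 = 1/6
  P(Q=1) = 0 + 5/6 = 5/6

H(P) = -[(1/6)·log₂(1/6) + (5/6)·log₂(5/6)]
  = 0.4308 + 0.2192
  = 0.6500 bits
H(Q) = -[(1/6)·log₂(1/6) + (5/6)·log₂(5/6)]
  = 0.4308 + 0.2192
  = 0.6500 bits
H(P,Q) = -[(1/6)·log₂(1/6) + (5/6)·log₂(5/6)]
  = 0.4308 + 0.2192
  = 0.6500 bits

I(P;Q) = H(P) + H(Q) - H(P,Q)
  = 0.6500 + 0.6500 - 0.6500
  = 0.6500 bits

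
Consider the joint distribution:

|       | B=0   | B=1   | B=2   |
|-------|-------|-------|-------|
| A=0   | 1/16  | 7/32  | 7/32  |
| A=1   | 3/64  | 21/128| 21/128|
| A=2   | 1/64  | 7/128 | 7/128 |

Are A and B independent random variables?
Marginal P(A) (row sums):
  P(A=0) = 1/16 + 7/32 + 7/32 = 1/2
  P(A=1) = 3/64 + 21/128 + 21/128 = 3/8
  P(A=2) = 1/64 + 7/128 + 7/128 = 1/8
Marginal P(B) (column sums):
  P(B=0) = 1/16 + 3/64 + 1/64 = 1/8
  P(B=1) = 7/32 + 21/128 + 7/128 = 7/16
  P(B=2) = 7/32 + 21/128 + 7/128 = 7/16

A and B are independent iff P(A=i,B=j) = P(A=i)·P(B=j) for every cell.
  P(A=0)·P(B=0) = 1/2 × 1/8 = 1/16 = P(A=0,B=0) ✓
  P(A=0)·P(B=1) = 1/2 × 7/16 = 7/32 = P(A=0,B=1) ✓
  P(A=0)·P(B=2) = 1/2 × 7/16 = 7/32 = P(A=0,B=2) ✓
  P(A=1)·P(B=0) = 3/8 × 1/8 = 3/64 = P(A=1,B=0) ✓
  P(A=1)·P(B=1) = 3/8 × 7/16 = 21/128 = P(A=1,B=1) ✓
  P(A=1)·P(B=2) = 3/8 × 7/16 = 21/128 = P(A=1,B=2) ✓
  P(A=2)·P(B=0) = 1/8 × 1/8 = 1/64 = P(A=2,B=0) ✓
  P(A=2)·P(B=1) = 1/8 × 7/16 = 7/128 = P(A=2,B=1) ✓
  P(A=2)·P(B=2) = 1/8 × 7/16 = 7/128 = P(A=2,B=2) ✓

Yes, A and B are independent: every cell factors, so I(A;B) = 0 bits.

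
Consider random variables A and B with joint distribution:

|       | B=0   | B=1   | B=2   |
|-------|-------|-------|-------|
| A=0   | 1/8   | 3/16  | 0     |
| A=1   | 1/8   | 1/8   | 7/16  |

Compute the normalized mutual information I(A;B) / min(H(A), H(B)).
Marginal P(A) (row sums):
  P(A=0) = 1/8 + 3/16 + 0 = 5/16
  P(A=1) = 1/8 + 1/8 + 7/16 = 11/16
Marginal P(B) (column sums):
  P(B=0) = 1/8 + 1/8 = 1/4
  P(B=1) = 3/16 + 1/8 = 5/16
  P(B=2) = 0 + 7/16 = 7/16

H(A) = -[(5/16)·log₂(5/16) + (11/16)·log₂(11/16)]
  = 0.5244 + 0.3716
  = 0.8960 bits
H(B) = -[(1/4)·log₂(1/4) + (5/16)·log₂(5/16) + (7/16)·log₂(7/16)]
  = 0.5000 + 0.5244 + 0.5218
  = 1.5462 bits
H(A,B) = -[(1/8)·log₂(1/8) + (3/16)·log₂(3/16) + (1/8)·log₂(1/8) + (1/8)·log₂(1/8) + (7/16)·log₂(7/16)]
  = 0.3750 + 0.4528 + 0.3750 + 0.3750 + 0.5218
  = 2.0996 bits

I(A;B) = H(A) + H(B) - H(A,B)
  = 0.8960 + 1.5462 - 2.0996
  = 0.3426 bits

min(H(A), H(B)) = min(0.8960, 1.5462) = 0.8960 bits
Normalized MI = 0.3426 / 0.8960 = 0.3824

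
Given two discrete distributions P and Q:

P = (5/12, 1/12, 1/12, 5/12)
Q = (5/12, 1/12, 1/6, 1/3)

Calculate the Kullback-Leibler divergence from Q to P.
D(P||Q) = Σ P(i) log₂(P(i)/Q(i))
  i=0: (5/12) × log₂((5/12)/(5/12)) = (5/12) × log₂(1) = 0.0000
  i=1: (1/12) × log₂((1/12)/(1/12)) = (1/12) × log₂(1) = 0.0000
  i=2: (1/12) × log₂((1/12)/(1/6)) = (1/12) × log₂(1/2) = -0.0833
  i=3: (5/12) × log₂((5/12)/(1/3)) = (5/12) × log₂(5/4) = 0.1341
D(P||Q) = 0.0000 + 0.0000 - 0.0833 + 0.1341
  = 0.0508 bits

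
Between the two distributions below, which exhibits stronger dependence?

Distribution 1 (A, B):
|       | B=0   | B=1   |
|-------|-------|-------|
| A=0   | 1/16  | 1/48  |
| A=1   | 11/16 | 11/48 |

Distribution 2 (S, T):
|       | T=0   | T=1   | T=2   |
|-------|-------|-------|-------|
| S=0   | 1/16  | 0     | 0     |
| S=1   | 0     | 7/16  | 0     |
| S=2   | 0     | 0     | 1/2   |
Distribution 1 (A, B):
Marginal P(A) (row sums):
  P(A=0) = 1/16 + 1/48 = 1/12
  P(A=1) = 11/16 + 11/48 = 11/12
Marginal P(B) (column sums):
  P(B=0) = 1/16 + 11/16 = 3/4
  P(B=1) = 1/48 + 11/48 = 1/4

H(A) = -[(1/12)·log₂(1/12) + (11/12)·log₂(11/12)]
  = 0.2987 + 0.1151
  = 0.4138 bits
H(B) = -[(3/4)·log₂(3/4) + (1/4)·log₂(1/4)]
  = 0.3113 + 0.5000
  = 0.8113 bits
H(A,B) = -[(1/16)·log₂(1/16) + (1/48)·log₂(1/48) + (11/16)·log₂(11/16) + (11/48)·log₂(11/48)]
  = 0.2500 + 0.1164 + 0.3716 + 0.4871
  = 1.2251 bits

I(A;B) = H(A) + H(B) - H(A,B)
  = 0.4138 + 0.8113 - 1.2251
  = 0.0000 bits

Distribution 2 (S, T):
Marginal P(S) (row sums):
  P(S=0) = 1/16 + 0 + 0 = 1/16
  P(S=1) = 0 + 7/16 + 0 = 7/16
  P(S=2) = 0 + 0 + 1/2 = 1/2
Marginal P(T) (column sums):
  P(T=0) = 1/16 + 0 + 0 = 1/16
  P(T=1) = 0 + 7/16 + 0 = 7/16
  P(T=2) = 0 + 0 + 1/2 = 1/2

H(S) = -[(1/16)·log₂(1/16) + (7/16)·log₂(7/16) + (1/2)·log₂(1/2)]
  = 0.2500 + 0.5218 + 0.5000
  = 1.2718 bits
H(T) = -[(1/16)·log₂(1/16) + (7/16)·log₂(7/16) + (1/2)·log₂(1/2)]
  = 0.2500 + 0.5218 + 0.5000
  = 1.2718 bits
H(S,T) = -[(1/16)·log₂(1/16) + (7/16)·log₂(7/16) + (1/2)·log₂(1/2)]
  = 0.2500 + 0.5218 + 0.5000
  = 1.2718 bits

I(S;T) = H(S) + H(T) - H(S,T)
  = 1.2718 + 1.2718 - 1.2718
  = 1.2718 bits

I(S;T) = 1.2718 bits > I(A;B) = 0.0000 bits, so (S, T) has the higher mutual information (stronger dependence).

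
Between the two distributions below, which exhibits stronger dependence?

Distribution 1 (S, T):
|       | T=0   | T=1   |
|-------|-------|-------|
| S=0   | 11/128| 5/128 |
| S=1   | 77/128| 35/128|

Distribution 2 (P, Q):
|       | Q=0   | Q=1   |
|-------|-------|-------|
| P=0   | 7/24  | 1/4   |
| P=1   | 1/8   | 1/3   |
Distribution 1 (S, T):
Marginal P(S) (row sums):
  P(S=0) = 11/128 + 5/128 = 1/8
  P(S=1) = 77/128 + 35/128 = 7/8
Marginal P(T) (column sums):
  P(T=0) = 11/128 + 77/128 = 11/16
  P(T=1) = 5/128 + 35/128 = 5/16

H(S) = -[(1/8)·log₂(1/8) + (7/8)·log₂(7/8)]
  = 0.3750 + 0.1686
  = 0.5436 bits
H(T) = -[(11/16)·log₂(11/16) + (5/16)·log₂(5/16)]
  = 0.3716 + 0.5244
  = 0.8960 bits
H(S,T) = -[(11/128)·log₂(11/128) + (5/128)·log₂(5/128) + (77/128)·log₂(77/128) + (35/128)·log₂(35/128)]
  = 0.3043 + 0.1827 + 0.4411 + 0.5115
  = 1.4396 bits

I(S;T) = H(S) + H(T) - H(S,T)
  = 0.5436 + 0.8960 - 1.4396
  = 0.0000 bits

Distribution 2 (P, Q):
Marginal P(P) (row sums):
  P(P=0) = 7/24 + 1/4 = 13/24
  P(P=1) = 1/8 + 1/3 = 11/24
Marginal P(Q) (column sums):
  P(Q=0) = 7/24 + 1/8 = 5/12
  P(Q=1) = 1/4 + 1/3 = 7/12

H(P) = -[(13/24)·log₂(13/24) + (11/24)·log₂(11/24)]
  = 0.4791 + 0.5159
  = 0.9950 bits
H(Q) = -[(5/12)·log₂(5/12) + (7/12)·log₂(7/12)]
  = 0.5263 + 0.4536
  = 0.9799 bits
H(P,Q) = -[(7/24)·log₂(7/24) + (1/4)·log₂(1/4) + (1/8)·log₂(1/8) + (1/3)·log₂(1/3)]
  = 0.5185 + 0.5000 + 0.3750 + 0.5283
  = 1.9218 bits

I(P;Q) = H(P) + H(Q) - H(P,Q)
  = 0.9950 + 0.9799 - 1.9218
  = 0.0531 bits

I(P;Q) = 0.0531 bits > I(S;T) = 0.0000 bits, so (P, Q) has the higher mutual information (stronger dependence).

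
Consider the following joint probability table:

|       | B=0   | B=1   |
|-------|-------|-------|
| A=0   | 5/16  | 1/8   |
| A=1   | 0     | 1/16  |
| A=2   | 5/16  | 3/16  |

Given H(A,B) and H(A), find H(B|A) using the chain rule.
From the chain rule: H(A,B) = H(A) + H(B|A)
Therefore: H(B|A) = H(A,B) - H(A)

H(A,B) = -[(5/16)·log₂(5/16) + (1/8)·log₂(1/8) + (1/16)·log₂(1/16) + (5/16)·log₂(5/16) + (3/16)·log₂(3/16)]
  = 0.5244 + 0.3750 + 0.2500 + 0.5244 + 0.4528
  = 2.1266 bits
Marginal P(A) (row sums):
  P(A=0) = 5/16 + 1/8 = 7/16
  P(A=1) = 0 + 1/16 = 1/16
  P(A=2) = 5/16 + 3/16 = 1/2
H(A) = -[(7/16)·log₂(7/16) + (1/16)·log₂(1/16) + (1/2)·log₂(1/2)]
  = 0.5218 + 0.2500 + 0.5000
  = 1.2718 bits

H(B|A) = 2.1266 - 1.2718 = 0.8548 bits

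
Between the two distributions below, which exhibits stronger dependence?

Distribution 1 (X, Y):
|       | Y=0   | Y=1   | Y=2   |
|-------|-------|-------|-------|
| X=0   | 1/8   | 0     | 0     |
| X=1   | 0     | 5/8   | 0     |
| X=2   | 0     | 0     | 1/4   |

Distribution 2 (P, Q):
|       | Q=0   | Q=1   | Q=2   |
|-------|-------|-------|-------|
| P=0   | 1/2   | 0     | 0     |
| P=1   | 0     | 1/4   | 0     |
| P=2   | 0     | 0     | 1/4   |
Distribution 1 (X, Y):
Marginal P(X) (row sums):
  P(X=0) = 1/8 + 0 + 0 = 1/8
  P(X=1) = 0 + 5/8 + 0 = 5/8
  P(X=2) = 0 + 0 + 1/4 = 1/4
Marginal P(Y) (column sums):
  P(Y=0) = 1/8 + 0 + 0 = 1/8
  P(Y=1) = 0 + 5/8 + 0 = 5/8
  P(Y=2) = 0 + 0 + 1/4 = 1/4

H(X) = -[(1/8)·log₂(1/8) + (5/8)·log₂(5/8) + (1/4)·log₂(1/4)]
  = 0.3750 + 0.4238 + 0.5000
  = 1.2988 bits
H(Y) = -[(1/8)·log₂(1/8) + (5/8)·log₂(5/8) + (1/4)·log₂(1/4)]
  = 0.3750 + 0.4238 + 0.5000
  = 1.2988 bits
H(X,Y) = -[(1/8)·log₂(1/8) + (5/8)·log₂(5/8) + (1/4)·log₂(1/4)]
  = 0.3750 + 0.4238 + 0.5000
  = 1.2988 bits

I(X;Y) = H(X) + H(Y) - H(X,Y)
  = 1.2988 + 1.2988 - 1.2988
  = 1.2988 bits

Distribution 2 (P, Q):
Marginal P(P) (row sums):
  P(P=0) = 1/2 + 0 + 0 = 1/2
  P(P=1) = 0 + 1/4 + 0 = 1/4
  P(P=2) = 0 + 0 + 1/4 = 1/4
Marginal P(Q) (column sums):
  P(Q=0) = 1/2 + 0 + 0 = 1/2
  P(Q=1) = 0 + 1/4 + 0 = 1/4
  P(Q=2) = 0 + 0 + 1/4 = 1/4

H(P) = -[(1/2)·log₂(1/2) + (1/4)·log₂(1/4) + (1/4)·log₂(1/4)]
  = 0.5000 + 0.5000 + 0.5000
  = 1.5000 bits
H(Q) = -[(1/2)·log₂(1/2) + (1/4)·log₂(1/4) + (1/4)·log₂(1/4)]
  = 0.5000 + 0.5000 + 0.5000
  = 1.5000 bits
H(P,Q) = -[(1/2)·log₂(1/2) + (1/4)·log₂(1/4) + (1/4)·log₂(1/4)]
  = 0.5000 + 0.5000 + 0.5000
  = 1.5000 bits

I(P;Q) = H(P) + H(Q) - H(P,Q)
  = 1.5000 + 1.5000 - 1.5000
  = 1.5000 bits

I(P;Q) = 1.5000 bits > I(X;Y) = 1.2988 bits, so (P, Q) has the higher mutual information (stronger dependence).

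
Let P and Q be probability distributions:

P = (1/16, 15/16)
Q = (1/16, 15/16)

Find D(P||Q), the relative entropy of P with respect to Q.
D(P||Q) = Σ P(i) log₂(P(i)/Q(i))
  i=0: (1/16) × log₂((1/16)/(1/16)) = (1/16) × log₂(1) = 0.0000
  i=1: (15/16) × log₂((15/16)/(15/16)) = (15/16) × log₂(1) = 0.0000
D(P||Q) = 0.0000 + 0.0000
  = 0.0000 bits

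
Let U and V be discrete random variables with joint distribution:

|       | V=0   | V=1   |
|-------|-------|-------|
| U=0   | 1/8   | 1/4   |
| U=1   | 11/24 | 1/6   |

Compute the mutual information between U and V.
Marginal P(U) (row sums):
  P(U=0) = 1/8 + 1/4 = 3/8
  P(U=1) = 11/24 + 1/6 = 5/8
Marginal P(V) (column sums):
  P(V=0) = 1/8 + 11/24 = 7/12
  P(V=1) = 1/4 + 1/6 = 5/12

H(U) = -[(3/8)·log₂(3/8) + (5/8)·log₂(5/8)]
  = 0.5306 + 0.4238
  = 0.9544 bits
H(V) = -[(7/12)·log₂(7/12) + (5/12)·log₂(5/12)]
  = 0.4536 + 0.5263
  = 0.9799 bits
H(U,V) = -[(1/8)·log₂(1/8) + (1/4)·log₂(1/4) + (11/24)·log₂(11/24) + (1/6)·log₂(1/6)]
  = 0.3750 + 0.5000 + 0.5159 + 0.4308
  = 1.8217 bits

I(U;V) = H(U) + H(V) - H(U,V)
  = 0.9544 + 0.9799 - 1.8217
  = 0.1126 bits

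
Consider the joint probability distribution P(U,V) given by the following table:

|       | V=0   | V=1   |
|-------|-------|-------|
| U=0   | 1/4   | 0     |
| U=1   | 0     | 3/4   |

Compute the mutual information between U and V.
Marginal P(U) (row sums):
  P(U=0) = 1/4 + 0 = 1/4
  P(U=1) = 0 + 3/4 = 3/4
Marginal P(V) (column sums):
  P(V=0) = 1/4 + 0 = 1/4
  P(V=1) = 0 + 3/4 = 3/4

H(U) = -[(1/4)·log₂(1/4) + (3/4)·log₂(3/4)]
  = 0.5000 + 0.3113
  = 0.8113 bits
H(V) = -[(1/4)·log₂(1/4) + (3/4)·log₂(3/4)]
  = 0.5000 + 0.3113
  = 0.8113 bits
H(U,V) = -[(1/4)·log₂(1/4) + (3/4)·log₂(3/4)]
  = 0.5000 + 0.3113
  = 0.8113 bits

I(U;V) = H(U) + H(V) - H(U,V)
  = 0.8113 + 0.8113 - 0.8113
  = 0.8113 bits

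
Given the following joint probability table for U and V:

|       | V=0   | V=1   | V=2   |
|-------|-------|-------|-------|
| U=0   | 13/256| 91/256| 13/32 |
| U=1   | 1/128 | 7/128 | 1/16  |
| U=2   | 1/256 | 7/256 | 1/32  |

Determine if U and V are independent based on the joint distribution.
Marginal P(U) (row sums):
  P(U=0) = 13/256 + 91/256 + 13/32 = 13/16
  P(U=1) = 1/128 + 7/128 + 1/16 = 1/8
  P(U=2) = 1/256 + 7/256 + 1/32 = 1/16
Marginal P(V) (column sums):
  P(V=0) = 13/256 + 1/128 + 1/256 = 1/16
  P(V=1) = 91/256 + 7/128 + 7/256 = 7/16
  P(V=2) = 13/32 + 1/16 + 1/32 = 1/2

U and V are independent iff P(U=i,V=j) = P(U=i)·P(V=j) for every cell.
  P(U=0)·P(V=0) = 13/16 × 1/16 = 13/256 = P(U=0,V=0) ✓
  P(U=0)·P(V=1) = 13/16 × 7/16 = 91/256 = P(U=0,V=1) ✓
  P(U=0)·P(V=2) = 13/16 × 1/2 = 13/32 = P(U=0,V=2) ✓
  P(U=1)·P(V=0) = 1/8 × 1/16 = 1/128 = P(U=1,V=0) ✓
  P(U=1)·P(V=1) = 1/8 × 7/16 = 7/128 = P(U=1,V=1) ✓
  P(U=1)·P(V=2) = 1/8 × 1/2 = 1/16 = P(U=1,V=2) ✓
  P(U=2)·P(V=0) = 1/16 × 1/16 = 1/256 = P(U=2,V=0) ✓
  P(U=2)·P(V=1) = 1/16 × 7/16 = 7/256 = P(U=2,V=1) ✓
  P(U=2)·P(V=2) = 1/16 × 1/2 = 1/32 = P(U=2,V=2) ✓

Yes, U and V are independent: every cell factors, so I(U;V) = 0 bits.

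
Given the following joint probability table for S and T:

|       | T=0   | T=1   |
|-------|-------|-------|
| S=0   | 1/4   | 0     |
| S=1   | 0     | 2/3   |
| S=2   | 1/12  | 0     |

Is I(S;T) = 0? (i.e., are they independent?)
Marginal P(S) (row sums):
  P(S=0) = 1/4 + 0 = 1/4
  P(S=1) = 0 + 2/3 = 2/3
  P(S=2) = 1/12 + 0 = 1/12
Marginal P(T) (column sums):
  P(T=0) = 1/4 + 0 + 1/12 = 1/3
  P(T=1) = 0 + 2/3 + 0 = 2/3

S and T are independent iff P(S=i,T=j) = P(S=i)·P(T=j) for every cell.
  P(S=0)·P(T=0) = 1/4 × 1/3 = 1/12, but P(S=0,T=0) = 1/4 ✗

No, S and T are not independent. Quantitatively, I(S;T) > 0:

H(S) = -[(1/4)·log₂(1/4) + (2/3)·log₂(2/3) + (1/12)·log₂(1/12)]
  = 0.5000 + 0.3900 + 0.2987
  = 1.1887 bits
H(T) = -[(1/3)·log₂(1/3) + (2/3)·log₂(2/3)]
  = 0.5283 + 0.3900
  = 0.9183 bits
H(S,T) = -[(1/4)·log₂(1/4) + (2/3)·log₂(2/3) + (1/12)·log₂(1/12)]
  = 0.5000 + 0.3900 + 0.2987
  = 1.1887 bits
I(S;T) = H(S) + H(T) - H(S,T) = 1.1887 + 0.9183 - 1.1887 = 0.9183 bits > 0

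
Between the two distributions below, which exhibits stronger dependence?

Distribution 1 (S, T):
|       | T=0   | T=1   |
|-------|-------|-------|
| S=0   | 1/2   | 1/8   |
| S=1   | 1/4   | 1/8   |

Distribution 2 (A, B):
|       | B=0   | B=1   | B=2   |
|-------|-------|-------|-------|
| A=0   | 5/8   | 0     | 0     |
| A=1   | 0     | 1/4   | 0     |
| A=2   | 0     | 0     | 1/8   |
Distribution 1 (S, T):
Marginal P(S) (row sums):
  P(S=0) = 1/2 + 1/8 = 5/8
  P(S=1) = 1/4 + 1/8 = 3/8
Marginal P(T) (column sums):
  P(T=0) = 1/2 + 1/4 = 3/4
  P(T=1) = 1/8 + 1/8 = 1/4

H(S) = -[(5/8)·log₂(5/8) + (3/8)·log₂(3/8)]
  = 0.4238 + 0.5306
  = 0.9544 bits
H(T) = -[(3/4)·log₂(3/4) + (1/4)·log₂(1/4)]
  = 0.3113 + 0.5000
  = 0.8113 bits
H(S,T) = -[(1/2)·log₂(1/2) + (1/8)·log₂(1/8) + (1/4)·log₂(1/4) + (1/8)·log₂(1/8)]
  = 0.5000 + 0.3750 + 0.5000 + 0.3750
  = 1.7500 bits

I(S;T) = H(S) + H(T) - H(S,T)
  = 0.9544 + 0.8113 - 1.7500
  = 0.0157 bits

Distribution 2 (A, B):
Marginal P(A) (row sums):
  P(A=0) = 5/8 + 0 + 0 = 5/8
  P(A=1) = 0 + 1/4 + 0 = 1/4
  P(A=2) = 0 + 0 + 1/8 = 1/8
Marginal P(B) (column sums):
  P(B=0) = 5/8 + 0 + 0 = 5/8
  P(B=1) = 0 + 1/4 + 0 = 1/4
  P(B=2) = 0 + 0 + 1/8 = 1/8

H(A) = -[(5/8)·log₂(5/8) + (1/4)·log₂(1/4) + (1/8)·log₂(1/8)]
  = 0.4238 + 0.5000 + 0.3750
  = 1.2988 bits
H(B) = -[(5/8)·log₂(5/8) + (1/4)·log₂(1/4) + (1/8)·log₂(1/8)]
  = 0.4238 + 0.5000 + 0.3750
  = 1.2988 bits
H(A,B) = -[(5/8)·log₂(5/8) + (1/4)·log₂(1/4) + (1/8)·log₂(1/8)]
  = 0.4238 + 0.5000 + 0.3750
  = 1.2988 bits

I(A;B) = H(A) + H(B) - H(A,B)
  = 1.2988 + 1.2988 - 1.2988
  = 1.2988 bits

I(A;B) = 1.2988 bits > I(S;T) = 0.0157 bits, so (A, B) has the higher mutual information (stronger dependence).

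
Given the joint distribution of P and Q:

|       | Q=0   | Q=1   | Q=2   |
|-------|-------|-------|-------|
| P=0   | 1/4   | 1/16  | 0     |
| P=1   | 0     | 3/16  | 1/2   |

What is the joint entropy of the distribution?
H(P,Q) = -Σ P(P,Q) log₂ P(P,Q), summed over the non-zero cells:
H(P,Q) = -[(1/4)·log₂(1/4) + (1/16)·log₂(1/16) + (3/16)·log₂(3/16) + (1/2)·log₂(1/2)]
  = 0.5000 + 0.2500 + 0.4528 + 0.5000
  = 1.7028 bits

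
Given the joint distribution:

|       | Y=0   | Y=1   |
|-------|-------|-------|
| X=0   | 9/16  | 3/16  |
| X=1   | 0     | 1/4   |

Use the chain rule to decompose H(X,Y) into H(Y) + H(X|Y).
By the chain rule: H(X,Y) = H(Y) + H(X|Y)

Marginal P(Y) (column sums):
  P(Y=0) = 9/16 + 0 = 9/16
  P(Y=1) = 3/16 + 1/4 = 7/16
H(Y) = -[(9/16)·log₂(9/16) + (7/16)·log₂(7/16)]
  = 0.4669 + 0.5218
  = 0.9887 bits
H(X|Y) = -Σ P(X,Y)·log₂ P(X|Y), where P(X|Y) = P(X,Y) / P(Y)
  (cells with P(X,Y) = 0 contribute 0)
  (X=0,Y=0): P(X|Y) = (9/16)/(9/16) = 1;  -(9/16)·log₂(1) = 0.0000
  (X=0,Y=1): P(X|Y) = (3/16)/(7/16) = 3/7;  -(3/16)·log₂(3/7) = 0.2292
  (X=1,Y=1): P(X|Y) = (1/4)/(7/16) = 4/7;  -(1/4)·log₂(4/7) = 0.2018
H(X|Y) = 0.0000 + 0.2292 + 0.2018
  = 0.4310 bits

H(X,Y) = H(Y) + H(X|Y) = 0.9887 + 0.4310 = 1.4197 bits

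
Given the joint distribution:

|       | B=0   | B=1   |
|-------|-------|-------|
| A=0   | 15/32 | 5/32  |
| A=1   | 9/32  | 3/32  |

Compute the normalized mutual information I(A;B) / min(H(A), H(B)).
Marginal P(A) (row sums):
  P(A=0) = 15/32 + 5/32 = 5/8
  P(A=1) = 9/32 + 3/32 = 3/8
Marginal P(B) (column sums):
  P(B=0) = 15/32 + 9/32 = 3/4
  P(B=1) = 5/32 + 3/32 = 1/4

H(A) = -[(5/8)·log₂(5/8) + (3/8)·log₂(3/8)]
  = 0.4238 + 0.5306
  = 0.9544 bits
H(B) = -[(3/4)·log₂(3/4) + (1/4)·log₂(1/4)]
  = 0.3113 + 0.5000
  = 0.8113 bits
H(A,B) = -[(15/32)·log₂(15/32) + (5/32)·log₂(5/32) + (9/32)·log₂(9/32) + (3/32)·log₂(3/32)]
  = 0.5124 + 0.4184 + 0.5147 + 0.3202
  = 1.7657 bits

I(A;B) = H(A) + H(B) - H(A,B)
  = 0.9544 + 0.8113 - 1.7657
  = 0.0000 bits

min(H(A), H(B)) = min(0.9544, 0.8113) = 0.8113 bits
Normalized MI = 0.0000 / 0.8113 = 0.0000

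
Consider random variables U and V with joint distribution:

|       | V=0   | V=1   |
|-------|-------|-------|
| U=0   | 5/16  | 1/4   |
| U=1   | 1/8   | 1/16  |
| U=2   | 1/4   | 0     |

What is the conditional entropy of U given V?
Marginal P(V) (column sums):
  P(V=0) = 5/16 + 1/8 + 1/4 = 11/16
  P(V=1) = 1/4 + 1/16 + 0 = 5/16

H(U|V) = -Σ P(U,V)·log₂ P(U|V), where P(U|V) = P(U,V) / P(V)
  (cells with P(U,V) = 0 contribute 0)
  (U=0,V=0): P(U|V) = (5/16)/(11/16) = 5/11;  -(5/16)·log₂(5/11) = 0.3555
  (U=0,V=1): P(U|V) = (1/4)/(5/16) = 4/5;  -(1/4)·log₂(4/5) = 0.0805
  (U=1,V=0): P(U|V) = (1/8)/(11/16) = 2/11;  -(1/8)·log₂(2/11) = 0.3074
  (U=1,V=1): P(U|V) = (1/16)/(5/16) = 1/5;  -(1/16)·log₂(1/5) = 0.1451
  (U=2,V=0): P(U|V) = (1/4)/(11/16) = 4/11;  -(1/4)·log₂(4/11) = 0.3649
H(U|V) = 0.3555 + 0.0805 + 0.3074 + 0.1451 + 0.3649
  = 1.2534 bits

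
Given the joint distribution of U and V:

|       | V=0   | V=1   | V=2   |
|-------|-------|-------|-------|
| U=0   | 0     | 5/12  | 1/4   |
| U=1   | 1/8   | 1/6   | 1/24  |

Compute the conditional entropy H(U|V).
Marginal P(V) (column sums):
  P(V=0) = 0 + 1/8 = 1/8
  P(V=1) = 5/12 + 1/6 = 7/12
  P(V=2) = 1/4 + 1/24 = 7/24

H(U|V) = -Σ P(U,V)·log₂ P(U|V), where P(U|V) = P(U,V) / P(V)
  (cells with P(U,V) = 0 contribute 0)
  (U=0,V=1): P(U|V) = (5/12)/(7/12) = 5/7;  -(5/12)·log₂(5/7) = 0.2023
  (U=0,V=2): P(U|V) = (1/4)/(7/24) = 6/7;  -(1/4)·log₂(6/7) = 0.0556
  (U=1,V=0): P(U|V) = (1/8)/(1/8) = 1;  -(1/8)·log₂(1) = 0.0000
  (U=1,V=1): P(U|V) = (1/6)/(7/12) = 2/7;  -(1/6)·log₂(2/7) = 0.3012
  (U=1,V=2): P(U|V) = (1/24)/(7/24) = 1/7;  -(1/24)·log₂(1/7) = 0.1170
H(U|V) = 0.2023 + 0.0556 + 0.0000 + 0.3012 + 0.1170
  = 0.6761 bits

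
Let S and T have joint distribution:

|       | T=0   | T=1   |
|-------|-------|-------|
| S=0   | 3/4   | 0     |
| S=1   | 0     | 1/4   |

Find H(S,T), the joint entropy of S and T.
H(S,T) = -Σ P(S,T) log₂ P(S,T), summed over the non-zero cells:
H(S,T) = -[(3/4)·log₂(3/4) + (1/4)·log₂(1/4)]
  = 0.3113 + 0.5000
  = 0.8113 bits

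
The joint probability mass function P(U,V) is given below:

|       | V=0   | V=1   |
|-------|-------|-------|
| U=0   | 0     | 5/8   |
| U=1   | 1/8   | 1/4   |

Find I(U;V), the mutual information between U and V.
Marginal P(U) (row sums):
  P(U=0) = 0 + 5/8 = 5/8
  P(U=1) = 1/8 + 1/4 = 3/8
Marginal P(V) (column sums):
  P(V=0) = 0 + 1/8 = 1/8
  P(V=1) = 5/8 + 1/4 = 7/8

H(U) = -[(5/8)·log₂(5/8) + (3/8)·log₂(3/8)]
  = 0.4238 + 0.5306
  = 0.9544 bits
H(V) = -[(1/8)·log₂(1/8) + (7/8)·log₂(7/8)]
  = 0.3750 + 0.1686
  = 0.5436 bits
H(U,V) = -[(5/8)·log₂(5/8) + (1/8)·log₂(1/8) + (1/4)·log₂(1/4)]
  = 0.4238 + 0.3750 + 0.5000
  = 1.2988 bits

I(U;V) = H(U) + H(V) - H(U,V)
  = 0.9544 + 0.5436 - 1.2988
  = 0.1992 bits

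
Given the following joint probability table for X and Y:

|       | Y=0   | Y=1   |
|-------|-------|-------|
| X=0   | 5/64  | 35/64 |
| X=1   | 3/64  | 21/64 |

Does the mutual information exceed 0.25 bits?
Marginal P(X) (row sums):
  P(X=0) = 5/64 + 35/64 = 5/8
  P(X=1) = 3/64 + 21/64 = 3/8
Marginal P(Y) (column sums):
  P(Y=0) = 5/64 + 3/64 = 1/8
  P(Y=1) = 35/64 + 21/64 = 7/8

H(X) = -[(5/8)·log₂(5/8) + (3/8)·log₂(3/8)]
  = 0.4238 + 0.5306
  = 0.9544 bits
H(Y) = -[(1/8)·log₂(1/8) + (7/8)·log₂(7/8)]
  = 0.3750 + 0.1686
  = 0.5436 bits
H(X,Y) = -[(5/64)·log₂(5/64) + (35/64)·log₂(35/64) + (3/64)·log₂(3/64) + (21/64)·log₂(21/64)]
  = 0.2873 + 0.4762 + 0.2070 + 0.5275
  = 1.4980 bits

I(X;Y) = H(X) + H(Y) - H(X,Y)
  = 0.9544 + 0.5436 - 1.4980
  = 0.0000 bits

No. I(X;Y) = 0.0000 bits, which is ≤ 0.25 bits.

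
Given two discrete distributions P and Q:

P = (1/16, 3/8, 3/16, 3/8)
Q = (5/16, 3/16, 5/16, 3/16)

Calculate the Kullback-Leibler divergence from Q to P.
D(P||Q) = Σ P(i) log₂(P(i)/Q(i))
  i=0: (1/16) × log₂((1/16)/(5/16)) = (1/16) × log₂(1/5) = -0.1451
  i=1: (3/8) × log₂((3/8)/(3/16)) = (3/8) × log₂(2) = 0.3750
  i=2: (3/16) × log₂((3/16)/(5/16)) = (3/16) × log₂(3/5) = -0.1382
  i=3: (3/8) × log₂((3/8)/(3/16)) = (3/8) × log₂(2) = 0.3750
D(P||Q) = -0.1451 + 0.3750 - 0.1382 + 0.3750
  = 0.4667 bits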